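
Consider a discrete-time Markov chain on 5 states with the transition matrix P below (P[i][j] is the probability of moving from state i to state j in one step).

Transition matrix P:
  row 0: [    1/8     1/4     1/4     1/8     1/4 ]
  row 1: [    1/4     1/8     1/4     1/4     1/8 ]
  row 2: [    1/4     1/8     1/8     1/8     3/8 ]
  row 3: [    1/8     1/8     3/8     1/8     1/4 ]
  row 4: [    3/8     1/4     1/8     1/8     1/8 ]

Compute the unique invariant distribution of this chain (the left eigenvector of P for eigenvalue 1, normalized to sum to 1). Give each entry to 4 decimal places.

Balance equations π_j = Σ_i π_i·P[i][j]:
  π_0 = 1/8·π_0 + 1/4·π_1 + 1/4·π_2 + 1/8·π_3 + 3/8·π_4
  π_1 = 1/4·π_0 + 1/8·π_1 + 1/8·π_2 + 1/8·π_3 + 1/4·π_4
  π_2 = 1/4·π_0 + 1/4·π_1 + 1/8·π_2 + 3/8·π_3 + 1/8·π_4
  π_3 = 1/8·π_0 + 1/4·π_1 + 1/8·π_2 + 1/8·π_3 + 1/8·π_4
  normalize: π_0 + π_1 + π_2 + π_3 + π_4 = 1
Solving the linear system gives exactly π = [154/667, 1093/6003, 1282/6003, 887/6003, 1355/6003].

π = [0.2309, 0.1821, 0.2136, 0.1478, 0.2257]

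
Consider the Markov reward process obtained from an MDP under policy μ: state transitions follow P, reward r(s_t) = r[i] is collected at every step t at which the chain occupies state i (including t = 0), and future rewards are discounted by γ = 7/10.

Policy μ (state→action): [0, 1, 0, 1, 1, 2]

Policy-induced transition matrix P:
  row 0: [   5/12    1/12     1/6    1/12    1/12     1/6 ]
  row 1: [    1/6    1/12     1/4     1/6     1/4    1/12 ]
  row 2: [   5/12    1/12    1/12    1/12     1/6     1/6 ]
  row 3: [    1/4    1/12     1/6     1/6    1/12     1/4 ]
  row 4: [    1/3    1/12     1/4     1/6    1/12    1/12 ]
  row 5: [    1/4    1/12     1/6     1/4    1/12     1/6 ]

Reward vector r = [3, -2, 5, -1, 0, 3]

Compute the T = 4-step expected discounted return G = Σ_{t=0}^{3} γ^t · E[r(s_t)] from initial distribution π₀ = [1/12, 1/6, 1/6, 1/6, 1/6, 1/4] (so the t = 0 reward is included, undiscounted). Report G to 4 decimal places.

G = 4.3546

t=0: π = [0.0833, 0.1667, 0.1667, 0.1667, 0.1667, 0.2500], E[r] = 1.3333, γ^t·E[r] = 1.333333, running G = 1.333333
t=1: π = [0.2917, 0.0833, 0.1806, 0.1667, 0.1250, 0.1528], E[r] = 1.9028, γ^t·E[r] = 1.331944, running G = 2.665278
t=2: π = [0.3322, 0.0833, 0.1690, 0.1400, 0.1123, 0.1632], E[r] = 2.0243, γ^t·E[r] = 0.991910, running G = 3.657188
t=3: π = [0.3359, 0.0833, 0.1689, 0.1385, 0.1113, 0.1620], E[r] = 2.0332, γ^t·E[r] = 0.697380, running G = 4.354568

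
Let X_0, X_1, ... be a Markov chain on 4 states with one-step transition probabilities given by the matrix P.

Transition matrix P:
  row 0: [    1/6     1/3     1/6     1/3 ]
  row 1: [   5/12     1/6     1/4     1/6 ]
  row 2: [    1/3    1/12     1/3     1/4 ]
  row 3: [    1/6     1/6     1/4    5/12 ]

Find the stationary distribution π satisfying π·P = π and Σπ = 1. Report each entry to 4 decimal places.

π = [0.2554, 0.1884, 0.2495, 0.3067]

Balance equations π_j = Σ_i π_i·P[i][j]:
  π_0 = 1/6·π_0 + 5/12·π_1 + 1/3·π_2 + 1/6·π_3
  π_1 = 1/3·π_0 + 1/6·π_1 + 1/12·π_2 + 1/6·π_3
  π_2 = 1/6·π_0 + 1/4·π_1 + 1/3·π_2 + 1/4·π_3
  normalize: π_0 + π_1 + π_2 + π_3 = 1
Solving the linear system gives exactly π = [131/513, 290/1539, 128/513, 472/1539].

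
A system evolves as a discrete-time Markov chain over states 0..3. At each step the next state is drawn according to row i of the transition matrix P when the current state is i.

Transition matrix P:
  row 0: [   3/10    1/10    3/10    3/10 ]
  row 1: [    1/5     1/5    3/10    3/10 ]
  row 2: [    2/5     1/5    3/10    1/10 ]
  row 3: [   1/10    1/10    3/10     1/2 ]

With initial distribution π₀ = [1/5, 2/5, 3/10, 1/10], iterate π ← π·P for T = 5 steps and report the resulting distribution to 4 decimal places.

π = [0.2556, 0.1444, 0.3000, 0.2999]

t=0: π = [0.2000, 0.4000, 0.3000, 0.1000]
t=1: π = [0.2700, 0.1700, 0.3000, 0.2600]
t=2: π = [0.2610, 0.1470, 0.3000, 0.2920]
t=3: π = [0.2569, 0.1447, 0.3000, 0.2984]
t=4: π = [0.2559, 0.1445, 0.3000, 0.2997]
t=5: π = [0.2556, 0.1444, 0.3000, 0.2999]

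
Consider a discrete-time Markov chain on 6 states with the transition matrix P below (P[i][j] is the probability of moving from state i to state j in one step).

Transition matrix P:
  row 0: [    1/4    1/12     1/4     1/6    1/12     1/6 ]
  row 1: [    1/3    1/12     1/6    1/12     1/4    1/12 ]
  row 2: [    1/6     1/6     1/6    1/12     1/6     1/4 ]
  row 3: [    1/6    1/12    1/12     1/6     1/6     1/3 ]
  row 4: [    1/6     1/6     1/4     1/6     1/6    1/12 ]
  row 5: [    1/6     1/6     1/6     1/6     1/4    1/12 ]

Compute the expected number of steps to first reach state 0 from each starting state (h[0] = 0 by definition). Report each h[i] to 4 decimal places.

First-step conditioning: h[0] = 0; for i ≠ 0, h[i] = 1 + Σ_k P[i][k]·h[k].
  h[1] = 1 + 1/12·h[1] + 1/6·h[2] + 1/12·h[3] + 1/4·h[4] + 1/12·h[5]
  h[2] = 1 + 1/6·h[1] + 1/6·h[2] + 1/12·h[3] + 1/6·h[4] + 1/4·h[5]
  h[3] = 1 + 1/12·h[1] + 1/12·h[2] + 1/6·h[3] + 1/6·h[4] + 1/3·h[5]
  h[4] = 1 + 1/6·h[1] + 1/4·h[2] + 1/6·h[3] + 1/6·h[4] + 1/12·h[5]
  h[5] = 1 + 1/6·h[1] + 1/6·h[2] + 1/6·h[3] + 1/4·h[4] + 1/12·h[5]
Solving the 5×5 linear system over states ≠ 0 gives exactly h = [0, 61239/13804, 72381/13804, 73401/13804, 72453/13804, 72459/13804] (h[0] = 0 is the target).

h = [0.0000, 4.4363, 5.2435, 5.3174, 5.2487, 5.2491]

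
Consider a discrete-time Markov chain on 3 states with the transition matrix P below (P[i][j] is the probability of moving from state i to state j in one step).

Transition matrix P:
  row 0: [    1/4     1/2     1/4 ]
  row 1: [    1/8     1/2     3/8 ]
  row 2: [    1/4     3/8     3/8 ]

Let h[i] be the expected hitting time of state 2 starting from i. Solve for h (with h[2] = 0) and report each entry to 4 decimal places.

First-step conditioning: h[2] = 0; for i ≠ 2, h[i] = 1 + Σ_k P[i][k]·h[k].
  h[0] = 1 + 1/4·h[0] + 1/2·h[1]
  h[1] = 1 + 1/8·h[0] + 1/2·h[1]
Solving the 2×2 linear system over states ≠ 2 gives exactly h = [16/5, 14/5, 0] (h[2] = 0 is the target).

h = [3.2000, 2.8000, 0.0000]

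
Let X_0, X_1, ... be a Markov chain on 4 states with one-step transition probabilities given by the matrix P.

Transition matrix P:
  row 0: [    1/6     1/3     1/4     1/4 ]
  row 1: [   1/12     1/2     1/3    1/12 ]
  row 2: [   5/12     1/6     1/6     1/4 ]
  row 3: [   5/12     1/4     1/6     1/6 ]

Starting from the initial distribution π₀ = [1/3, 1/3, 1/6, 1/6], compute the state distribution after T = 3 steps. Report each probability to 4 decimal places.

t=0: π = [0.3333, 0.3333, 0.1667, 0.1667]
t=1: π = [0.2222, 0.3472, 0.2500, 0.1806]
t=2: π = [0.2454, 0.3345, 0.2431, 0.1771]
t=3: π = [0.2438, 0.3338, 0.2429, 0.1795]

π = [0.2438, 0.3338, 0.2429, 0.1795]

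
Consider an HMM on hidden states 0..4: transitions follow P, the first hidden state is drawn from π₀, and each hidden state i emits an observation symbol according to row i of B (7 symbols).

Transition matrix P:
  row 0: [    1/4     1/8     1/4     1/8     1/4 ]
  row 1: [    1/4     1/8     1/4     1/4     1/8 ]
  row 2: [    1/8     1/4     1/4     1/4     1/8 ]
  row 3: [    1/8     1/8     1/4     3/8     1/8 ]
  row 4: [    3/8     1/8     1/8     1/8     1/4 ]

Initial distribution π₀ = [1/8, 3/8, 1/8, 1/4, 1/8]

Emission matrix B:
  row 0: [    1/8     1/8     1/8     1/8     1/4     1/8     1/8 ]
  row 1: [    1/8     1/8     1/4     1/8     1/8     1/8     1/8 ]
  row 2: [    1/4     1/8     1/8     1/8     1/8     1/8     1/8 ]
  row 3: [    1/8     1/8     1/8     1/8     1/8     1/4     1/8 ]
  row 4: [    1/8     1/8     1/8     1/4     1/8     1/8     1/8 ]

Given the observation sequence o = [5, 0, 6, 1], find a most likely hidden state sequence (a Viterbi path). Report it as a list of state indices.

path = [3, 3, 3, 3]

t=0: δ = [1.562e-02, 4.688e-02, 1.562e-02, 6.250e-02, 1.562e-02]  (obs o_0=5)
t=1: δ = [1.465e-03, 9.766e-04, 3.906e-03, 2.930e-03, 9.766e-04]  ψ = [1, 3, 3, 3, 3]  (obs o_1=0)
t=2: δ = [6.104e-05, 1.221e-04, 1.221e-04, 1.373e-04, 6.104e-05]  ψ = [2, 2, 2, 3, 2]  (obs o_2=6)
t=3: δ = [3.815e-06, 3.815e-06, 4.292e-06, 6.437e-06, 2.146e-06]  ψ = [1, 2, 3, 3, 3]  (obs o_3=1)
backtrack: best end state = 3; path = [3, 3, 3, 3]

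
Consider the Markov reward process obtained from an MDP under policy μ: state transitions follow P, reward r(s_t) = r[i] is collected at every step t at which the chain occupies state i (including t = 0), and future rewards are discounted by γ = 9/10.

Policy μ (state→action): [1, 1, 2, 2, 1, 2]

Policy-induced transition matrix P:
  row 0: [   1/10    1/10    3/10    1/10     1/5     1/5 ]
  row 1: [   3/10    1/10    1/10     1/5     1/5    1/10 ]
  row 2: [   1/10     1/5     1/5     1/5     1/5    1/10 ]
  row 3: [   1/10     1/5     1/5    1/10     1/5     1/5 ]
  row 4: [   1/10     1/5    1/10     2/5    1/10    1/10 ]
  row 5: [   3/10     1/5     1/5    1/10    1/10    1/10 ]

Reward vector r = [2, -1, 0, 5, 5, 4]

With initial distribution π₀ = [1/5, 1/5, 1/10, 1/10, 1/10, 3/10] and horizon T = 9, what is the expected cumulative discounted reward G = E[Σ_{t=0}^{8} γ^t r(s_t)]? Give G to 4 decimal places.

G = 14.9544

t=0: π = [0.2000, 0.2000, 0.1000, 0.1000, 0.1000, 0.3000], E[r] = 2.4000, γ^t·E[r] = 2.400000, running G = 2.400000
t=1: π = [0.2000, 0.1600, 0.1900, 0.1600, 0.1600, 0.1300], E[r] = 2.3600, γ^t·E[r] = 2.124000, running G = 4.524000
t=2: π = [0.1580, 0.1640, 0.1880, 0.1830, 0.1710, 0.1360], E[r] = 2.4660, γ^t·E[r] = 1.997460, running G = 6.521460
t=3: π = [0.1600, 0.1678, 0.1823, 0.1865, 0.1693, 0.1341], E[r] = 2.4676, γ^t·E[r] = 1.798880, running G = 8.320340
t=4: π = [0.1604, 0.1672, 0.1823, 0.1858, 0.1697, 0.1347], E[r] = 2.4694, γ^t·E[r] = 1.620200, running G = 9.940540
t=5: π = [0.1604, 0.1672, 0.1824, 0.1858, 0.1696, 0.1346], E[r] = 2.4691, γ^t·E[r] = 1.457961, running G = 11.398501
t=6: π = [0.1604, 0.1672, 0.1824, 0.1858, 0.1696, 0.1346], E[r] = 2.4690, γ^t·E[r] = 1.312154, running G = 12.710655
t=7: π = [0.1604, 0.1672, 0.1824, 0.1858, 0.1696, 0.1346], E[r] = 2.4691, γ^t·E[r] = 1.180941, running G = 13.891596
t=8: π = [0.1604, 0.1672, 0.1824, 0.1858, 0.1696, 0.1346], E[r] = 2.4691, γ^t·E[r] = 1.062847, running G = 14.954442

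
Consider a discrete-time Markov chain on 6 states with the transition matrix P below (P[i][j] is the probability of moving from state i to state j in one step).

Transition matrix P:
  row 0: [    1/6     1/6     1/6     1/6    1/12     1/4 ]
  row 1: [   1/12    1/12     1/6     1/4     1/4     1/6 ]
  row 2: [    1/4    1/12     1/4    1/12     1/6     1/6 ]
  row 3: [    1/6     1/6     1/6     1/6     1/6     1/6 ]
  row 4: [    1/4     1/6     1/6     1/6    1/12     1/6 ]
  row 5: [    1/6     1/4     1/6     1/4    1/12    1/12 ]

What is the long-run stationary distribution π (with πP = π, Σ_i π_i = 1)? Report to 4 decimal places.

Balance equations π_j = Σ_i π_i·P[i][j]:
  π_0 = 1/6·π_0 + 1/12·π_1 + 1/4·π_2 + 1/6·π_3 + 1/4·π_4 + 1/6·π_5
  π_1 = 1/6·π_0 + 1/12·π_1 + 1/12·π_2 + 1/6·π_3 + 1/6·π_4 + 1/4·π_5
  π_2 = 1/6·π_0 + 1/6·π_1 + 1/4·π_2 + 1/6·π_3 + 1/6·π_4 + 1/6·π_5
  π_3 = 1/6·π_0 + 1/4·π_1 + 1/12·π_2 + 1/6·π_3 + 1/6·π_4 + 1/4·π_5
  π_4 = 1/12·π_0 + 1/4·π_1 + 1/6·π_2 + 1/6·π_3 + 1/12·π_4 + 1/12·π_5
  normalize: π_0 + π_1 + π_2 + π_3 + π_4 + π_5 = 1
Solving the linear system gives exactly π = [26388/146069, 22314/146069, 2/11, 3719/20867, 20274/146069, 24502/146069].

π = [0.1807, 0.1528, 0.1818, 0.1782, 0.1388, 0.1677]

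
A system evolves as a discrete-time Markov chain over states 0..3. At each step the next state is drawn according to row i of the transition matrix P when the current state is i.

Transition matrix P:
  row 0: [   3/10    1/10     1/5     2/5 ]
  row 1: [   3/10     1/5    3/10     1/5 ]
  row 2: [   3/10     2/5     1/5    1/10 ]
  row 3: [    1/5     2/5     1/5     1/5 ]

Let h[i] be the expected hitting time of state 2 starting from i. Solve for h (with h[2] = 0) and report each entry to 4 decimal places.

h = [4.5238, 4.0476, 0.0000, 4.4048]

First-step conditioning: h[2] = 0; for i ≠ 2, h[i] = 1 + Σ_k P[i][k]·h[k].
  h[0] = 1 + 3/10·h[0] + 1/10·h[1] + 2/5·h[3]
  h[1] = 1 + 3/10·h[0] + 1/5·h[1] + 1/5·h[3]
  h[3] = 1 + 1/5·h[0] + 2/5·h[1] + 1/5·h[3]
Solving the 3×3 linear system over states ≠ 2 gives exactly h = [95/21, 85/21, 0, 185/42] (h[2] = 0 is the target).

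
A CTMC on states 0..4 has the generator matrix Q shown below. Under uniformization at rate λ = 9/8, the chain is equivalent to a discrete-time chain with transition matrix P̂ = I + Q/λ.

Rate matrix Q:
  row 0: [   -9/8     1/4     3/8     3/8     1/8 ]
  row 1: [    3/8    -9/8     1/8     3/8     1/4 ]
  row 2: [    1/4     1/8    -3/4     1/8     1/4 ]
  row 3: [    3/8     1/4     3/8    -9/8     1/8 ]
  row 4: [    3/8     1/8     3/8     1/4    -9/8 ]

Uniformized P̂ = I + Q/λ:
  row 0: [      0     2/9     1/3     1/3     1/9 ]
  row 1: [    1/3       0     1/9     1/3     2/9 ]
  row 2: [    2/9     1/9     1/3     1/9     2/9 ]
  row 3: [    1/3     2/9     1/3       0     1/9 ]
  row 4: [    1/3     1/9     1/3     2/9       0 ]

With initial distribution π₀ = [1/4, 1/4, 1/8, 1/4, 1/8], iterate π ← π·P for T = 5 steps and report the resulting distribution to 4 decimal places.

π = [0.2248, 0.1412, 0.3019, 0.1877, 0.1444]

t=0: π = [0.2500, 0.2500, 0.1250, 0.2500, 0.1250]
t=1: π = [0.2361, 0.1389, 0.2778, 0.2083, 0.1389]
t=2: π = [0.2238, 0.1451, 0.3025, 0.1867, 0.1420]
t=3: π = [0.2251, 0.1406, 0.3011, 0.1881, 0.1451]
t=4: π = [0.2248, 0.1414, 0.3021, 0.1876, 0.1441]
t=5: π = [0.2248, 0.1412, 0.3019, 0.1877, 0.1444]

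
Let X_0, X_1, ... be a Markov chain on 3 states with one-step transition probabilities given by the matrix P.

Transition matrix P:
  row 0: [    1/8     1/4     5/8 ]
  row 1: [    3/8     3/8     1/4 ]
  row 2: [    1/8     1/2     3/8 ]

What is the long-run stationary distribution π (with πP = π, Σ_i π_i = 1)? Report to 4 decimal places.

π = [0.2237, 0.3947, 0.3816]

Balance equations π_j = Σ_i π_i·P[i][j]:
  π_0 = 1/8·π_0 + 3/8·π_1 + 1/8·π_2
  π_1 = 1/4·π_0 + 3/8·π_1 + 1/2·π_2
  normalize: π_0 + π_1 + π_2 = 1
Solving the linear system gives exactly π = [17/76, 15/38, 29/76].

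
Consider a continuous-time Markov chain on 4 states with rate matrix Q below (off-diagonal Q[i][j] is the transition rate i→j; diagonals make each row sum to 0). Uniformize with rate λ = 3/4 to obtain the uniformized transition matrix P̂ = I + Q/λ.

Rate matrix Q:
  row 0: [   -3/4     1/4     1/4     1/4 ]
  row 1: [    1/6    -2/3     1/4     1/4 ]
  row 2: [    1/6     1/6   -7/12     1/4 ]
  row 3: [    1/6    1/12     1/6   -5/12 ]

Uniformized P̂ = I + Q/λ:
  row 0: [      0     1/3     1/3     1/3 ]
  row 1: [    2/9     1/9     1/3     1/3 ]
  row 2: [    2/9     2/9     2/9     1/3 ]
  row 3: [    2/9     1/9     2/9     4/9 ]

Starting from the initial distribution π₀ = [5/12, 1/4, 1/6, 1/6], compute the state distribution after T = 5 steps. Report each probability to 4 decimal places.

π = [0.1817, 0.1808, 0.2625, 0.3750]

t=0: π = [0.4167, 0.2500, 0.1667, 0.1667]
t=1: π = [0.1296, 0.2222, 0.2963, 0.3519]
t=2: π = [0.1934, 0.1728, 0.2613, 0.3724]
t=3: π = [0.1792, 0.1831, 0.2629, 0.3747]
t=4: π = [0.1824, 0.1802, 0.2625, 0.3750]
t=5: π = [0.1817, 0.1808, 0.2625, 0.3750]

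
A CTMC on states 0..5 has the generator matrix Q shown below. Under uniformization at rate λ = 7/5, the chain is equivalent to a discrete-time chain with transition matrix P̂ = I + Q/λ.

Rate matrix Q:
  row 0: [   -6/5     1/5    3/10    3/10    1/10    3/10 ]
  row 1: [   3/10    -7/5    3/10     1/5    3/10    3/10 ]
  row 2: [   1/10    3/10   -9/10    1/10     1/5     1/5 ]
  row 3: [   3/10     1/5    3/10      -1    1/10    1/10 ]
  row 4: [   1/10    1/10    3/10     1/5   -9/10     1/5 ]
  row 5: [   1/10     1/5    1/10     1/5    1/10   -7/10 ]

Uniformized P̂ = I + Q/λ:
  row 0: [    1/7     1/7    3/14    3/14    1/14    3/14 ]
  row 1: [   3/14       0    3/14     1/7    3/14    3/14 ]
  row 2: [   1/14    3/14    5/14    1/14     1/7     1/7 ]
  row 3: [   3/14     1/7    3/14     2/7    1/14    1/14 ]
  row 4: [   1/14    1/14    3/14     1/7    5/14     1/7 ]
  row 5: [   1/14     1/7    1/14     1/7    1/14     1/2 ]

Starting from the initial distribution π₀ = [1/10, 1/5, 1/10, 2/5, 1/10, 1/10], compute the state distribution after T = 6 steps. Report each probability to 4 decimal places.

π = [0.1213, 0.1290, 0.2115, 0.1591, 0.1471, 0.2320]

t=0: π = [0.1000, 0.2000, 0.1000, 0.4000, 0.1000, 0.1000]
t=1: π = [0.1643, 0.1143, 0.2143, 0.2000, 0.1357, 0.1714]
t=2: π = [0.1281, 0.1321, 0.2204, 0.1679, 0.1418, 0.2097]
t=3: π = [0.1234, 0.1296, 0.2158, 0.1602, 0.1466, 0.2243]
t=4: π = [0.1216, 0.1293, 0.2131, 0.1591, 0.1472, 0.2296]
t=5: π = [0.1213, 0.1291, 0.2119, 0.1591, 0.1472, 0.2314]
t=6: π = [0.1213, 0.1290, 0.2115, 0.1591, 0.1471, 0.2320]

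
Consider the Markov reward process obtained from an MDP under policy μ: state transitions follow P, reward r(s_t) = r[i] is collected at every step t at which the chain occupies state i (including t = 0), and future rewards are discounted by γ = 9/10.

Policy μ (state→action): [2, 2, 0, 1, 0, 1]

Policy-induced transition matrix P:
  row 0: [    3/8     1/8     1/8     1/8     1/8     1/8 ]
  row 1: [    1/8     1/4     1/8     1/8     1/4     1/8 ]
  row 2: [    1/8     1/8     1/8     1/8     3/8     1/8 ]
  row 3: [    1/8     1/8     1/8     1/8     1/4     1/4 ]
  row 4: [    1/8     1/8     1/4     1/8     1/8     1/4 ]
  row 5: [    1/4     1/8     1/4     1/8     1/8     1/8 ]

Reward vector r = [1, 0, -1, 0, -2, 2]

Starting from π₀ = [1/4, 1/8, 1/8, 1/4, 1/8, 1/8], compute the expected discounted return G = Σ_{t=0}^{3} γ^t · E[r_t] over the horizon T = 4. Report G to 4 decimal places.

G = 0.0462

t=0: π = [0.2500, 0.1250, 0.1250, 0.2500, 0.1250, 0.1250], E[r] = 0.1250, γ^t·E[r] = 0.125000, running G = 0.125000
t=1: π = [0.2031, 0.1406, 0.1563, 0.1250, 0.2031, 0.1719], E[r] = -0.0156, γ^t·E[r] = -0.014063, running G = 0.110938
t=2: π = [0.1973, 0.1426, 0.1719, 0.1250, 0.1973, 0.1660], E[r] = -0.0371, γ^t·E[r] = -0.030059, running G = 0.080879
t=3: π = [0.1951, 0.1428, 0.1704, 0.1250, 0.2014, 0.1653], E[r] = -0.0476, γ^t·E[r] = -0.034706, running G = 0.046173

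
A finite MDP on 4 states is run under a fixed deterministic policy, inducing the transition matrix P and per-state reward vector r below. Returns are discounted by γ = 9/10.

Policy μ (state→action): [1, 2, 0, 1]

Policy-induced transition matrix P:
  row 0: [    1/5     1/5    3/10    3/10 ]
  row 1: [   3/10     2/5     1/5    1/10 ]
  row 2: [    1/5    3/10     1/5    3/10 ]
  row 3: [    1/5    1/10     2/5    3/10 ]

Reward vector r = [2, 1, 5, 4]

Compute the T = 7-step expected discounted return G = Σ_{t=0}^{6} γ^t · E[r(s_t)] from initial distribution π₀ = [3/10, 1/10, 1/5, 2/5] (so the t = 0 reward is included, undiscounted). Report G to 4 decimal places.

t=0: π = [0.3000, 0.1000, 0.2000, 0.4000], E[r] = 3.3000, γ^t·E[r] = 3.300000, running G = 3.300000
t=1: π = [0.2100, 0.2000, 0.3100, 0.2800], E[r] = 3.2900, γ^t·E[r] = 2.961000, running G = 6.261000
t=2: π = [0.2200, 0.2430, 0.2770, 0.2600], E[r] = 3.1080, γ^t·E[r] = 2.517480, running G = 8.778480
t=3: π = [0.2243, 0.2503, 0.2740, 0.2514], E[r] = 3.0745, γ^t·E[r] = 2.241311, running G = 11.019791
t=4: π = [0.2250, 0.2523, 0.2727, 0.2499], E[r] = 3.0657, γ^t·E[r] = 2.011399, running G = 13.031190
t=5: π = [0.2252, 0.2527, 0.2725, 0.2495], E[r] = 3.0638, γ^t·E[r] = 1.809146, running G = 14.840335
t=6: π = [0.2253, 0.2528, 0.2724, 0.2495], E[r] = 3.0634, γ^t·E[r] = 1.627990, running G = 16.468326

G = 16.4683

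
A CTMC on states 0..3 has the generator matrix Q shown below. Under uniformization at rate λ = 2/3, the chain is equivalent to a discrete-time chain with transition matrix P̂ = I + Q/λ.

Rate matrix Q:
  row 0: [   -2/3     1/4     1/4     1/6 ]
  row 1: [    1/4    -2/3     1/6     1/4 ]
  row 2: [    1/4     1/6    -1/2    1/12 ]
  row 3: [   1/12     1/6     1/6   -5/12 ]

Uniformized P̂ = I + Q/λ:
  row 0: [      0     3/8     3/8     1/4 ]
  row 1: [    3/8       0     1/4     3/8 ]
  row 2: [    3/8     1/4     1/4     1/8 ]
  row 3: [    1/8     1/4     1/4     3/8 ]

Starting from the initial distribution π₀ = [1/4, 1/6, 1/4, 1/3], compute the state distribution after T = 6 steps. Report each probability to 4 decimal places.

t=0: π = [0.2500, 0.1667, 0.2500, 0.3333]
t=1: π = [0.1979, 0.2396, 0.2813, 0.2813]
t=2: π = [0.2305, 0.2148, 0.2747, 0.2799]
t=3: π = [0.2186, 0.2251, 0.2788, 0.2775]
t=4: π = [0.2237, 0.2210, 0.2773, 0.2780]
t=5: π = [0.2216, 0.2227, 0.2780, 0.2777]
t=6: π = [0.2225, 0.2220, 0.2777, 0.2778]

π = [0.2225, 0.2220, 0.2777, 0.2778]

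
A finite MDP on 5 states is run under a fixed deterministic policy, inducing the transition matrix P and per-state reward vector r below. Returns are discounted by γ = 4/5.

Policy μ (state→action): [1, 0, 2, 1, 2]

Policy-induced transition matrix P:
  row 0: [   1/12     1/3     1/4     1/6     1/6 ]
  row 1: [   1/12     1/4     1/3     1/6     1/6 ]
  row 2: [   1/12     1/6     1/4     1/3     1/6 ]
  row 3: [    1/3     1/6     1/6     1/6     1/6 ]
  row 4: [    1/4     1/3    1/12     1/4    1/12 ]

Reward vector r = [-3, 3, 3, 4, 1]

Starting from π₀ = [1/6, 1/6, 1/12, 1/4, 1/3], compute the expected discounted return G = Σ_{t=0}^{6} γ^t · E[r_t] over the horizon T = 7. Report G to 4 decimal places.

G = 7.1299

t=0: π = [0.1667, 0.1667, 0.0833, 0.2500, 0.3333], E[r] = 1.5833, γ^t·E[r] = 1.583333, running G = 1.583333
t=1: π = [0.2014, 0.2639, 0.1875, 0.2083, 0.1389], E[r] = 1.7222, γ^t·E[r] = 1.377778, running G = 2.961111
t=2: π = [0.1586, 0.2454, 0.2315, 0.2095, 0.1551], E[r] = 1.9479, γ^t·E[r] = 1.246667, running G = 4.207778
t=3: π = [0.1616, 0.2394, 0.2271, 0.2182, 0.1537], E[r] = 1.9414, γ^t·E[r] = 0.993975, running G = 5.201753
t=4: π = [0.1635, 0.2392, 0.2261, 0.2173, 0.1539], E[r] = 1.9286, γ^t·E[r] = 0.789965, running G = 5.991719
t=5: π = [0.1633, 0.2395, 0.2262, 0.2172, 0.1538], E[r] = 1.9296, γ^t·E[r] = 0.632301, running G = 6.624020
t=6: π = [0.1633, 0.2395, 0.2262, 0.2172, 0.1538], E[r] = 1.9299, γ^t·E[r] = 0.505906, running G = 7.129925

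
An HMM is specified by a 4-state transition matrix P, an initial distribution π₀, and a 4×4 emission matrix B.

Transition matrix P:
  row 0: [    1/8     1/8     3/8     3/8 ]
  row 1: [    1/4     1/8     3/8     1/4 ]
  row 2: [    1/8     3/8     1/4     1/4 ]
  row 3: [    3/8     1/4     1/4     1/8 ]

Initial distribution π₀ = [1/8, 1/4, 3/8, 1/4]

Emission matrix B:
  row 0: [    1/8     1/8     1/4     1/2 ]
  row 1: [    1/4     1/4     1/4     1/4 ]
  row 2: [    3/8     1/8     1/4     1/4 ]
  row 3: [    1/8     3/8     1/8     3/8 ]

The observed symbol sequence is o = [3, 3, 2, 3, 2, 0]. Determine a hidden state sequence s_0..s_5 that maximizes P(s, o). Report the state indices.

t=0: δ = [6.250e-02, 6.250e-02, 9.375e-02, 9.375e-02]  (obs o_0=3)
t=1: δ = [1.758e-02, 8.789e-03, 5.859e-03, 8.789e-03]  ψ = [3, 2, 0, 0]  (obs o_1=3)
t=2: δ = [8.240e-04, 5.493e-04, 1.648e-03, 8.240e-04]  ψ = [3, 0, 0, 0]  (obs o_2=2)
t=3: δ = [1.545e-04, 1.545e-04, 1.030e-04, 1.545e-04]  ψ = [3, 2, 2, 2]  (obs o_3=3)
t=4: δ = [1.448e-05, 9.656e-06, 1.448e-05, 7.242e-06]  ψ = [3, 2, 0, 0]  (obs o_4=2)
t=5: δ = [3.395e-07, 1.358e-06, 2.037e-06, 6.789e-07]  ψ = [3, 2, 0, 0]  (obs o_5=0)
backtrack: best end state = 2; path = [3, 0, 2, 3, 0, 2]

path = [3, 0, 2, 3, 0, 2]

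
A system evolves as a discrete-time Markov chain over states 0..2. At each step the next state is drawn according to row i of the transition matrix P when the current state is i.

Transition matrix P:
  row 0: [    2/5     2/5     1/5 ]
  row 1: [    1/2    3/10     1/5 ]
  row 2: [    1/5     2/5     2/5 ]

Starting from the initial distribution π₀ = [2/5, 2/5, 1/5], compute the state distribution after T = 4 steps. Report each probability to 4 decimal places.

t=0: π = [0.4000, 0.4000, 0.2000]
t=1: π = [0.4000, 0.3600, 0.2400]
t=2: π = [0.3880, 0.3640, 0.2480]
t=3: π = [0.3868, 0.3636, 0.2496]
t=4: π = [0.3864, 0.3636, 0.2499]

π = [0.3864, 0.3636, 0.2499]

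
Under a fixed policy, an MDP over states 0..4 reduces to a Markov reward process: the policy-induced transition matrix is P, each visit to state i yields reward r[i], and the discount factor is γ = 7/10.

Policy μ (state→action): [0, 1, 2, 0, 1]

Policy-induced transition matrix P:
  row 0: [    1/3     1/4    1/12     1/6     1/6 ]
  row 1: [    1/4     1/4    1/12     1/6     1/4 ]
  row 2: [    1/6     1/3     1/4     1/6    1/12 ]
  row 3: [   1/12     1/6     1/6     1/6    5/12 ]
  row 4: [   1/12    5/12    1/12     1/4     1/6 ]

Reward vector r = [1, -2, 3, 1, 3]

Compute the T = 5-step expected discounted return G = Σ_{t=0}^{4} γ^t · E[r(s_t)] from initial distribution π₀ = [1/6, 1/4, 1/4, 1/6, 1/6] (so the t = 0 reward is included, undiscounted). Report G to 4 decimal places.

t=0: π = [0.1667, 0.2500, 0.2500, 0.1667, 0.1667], E[r] = 1.0833, γ^t·E[r] = 1.083333, running G = 1.083333
t=1: π = [0.1875, 0.2847, 0.1389, 0.1806, 0.2083], E[r] = 0.8403, γ^t·E[r] = 0.588194, running G = 1.671528
t=2: π = [0.1892, 0.2813, 0.1215, 0.1840, 0.2240], E[r] = 0.8472, γ^t·E[r] = 0.415139, running G = 2.086667
t=3: π = [0.1876, 0.2821, 0.1189, 0.1853, 0.2260], E[r] = 0.8435, γ^t·E[r] = 0.289307, running G = 2.375974
t=4: π = [0.1872, 0.2821, 0.1186, 0.1855, 0.2266], E[r] = 0.8440, γ^t·E[r] = 0.202645, running G = 2.578619

G = 2.5786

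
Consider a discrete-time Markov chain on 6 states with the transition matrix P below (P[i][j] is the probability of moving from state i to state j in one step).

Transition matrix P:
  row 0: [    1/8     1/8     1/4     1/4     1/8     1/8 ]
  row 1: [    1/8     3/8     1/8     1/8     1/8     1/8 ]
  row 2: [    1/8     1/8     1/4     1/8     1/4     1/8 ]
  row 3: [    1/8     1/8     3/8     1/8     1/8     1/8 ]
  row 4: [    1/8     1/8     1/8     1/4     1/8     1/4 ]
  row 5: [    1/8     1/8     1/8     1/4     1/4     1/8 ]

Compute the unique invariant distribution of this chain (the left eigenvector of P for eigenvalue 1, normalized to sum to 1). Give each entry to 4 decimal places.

Balance equations π_j = Σ_i π_i·P[i][j]:
  π_0 = 1/8·π_0 + 1/8·π_1 + 1/8·π_2 + 1/8·π_3 + 1/8·π_4 + 1/8·π_5
  π_1 = 1/8·π_0 + 3/8·π_1 + 1/8·π_2 + 1/8·π_3 + 1/8·π_4 + 1/8·π_5
  π_2 = 1/4·π_0 + 1/8·π_1 + 1/4·π_2 + 3/8·π_3 + 1/8·π_4 + 1/8·π_5
  π_3 = 1/4·π_0 + 1/8·π_1 + 1/8·π_2 + 1/8·π_3 + 1/4·π_4 + 1/4·π_5
  π_4 = 1/8·π_0 + 1/8·π_1 + 1/4·π_2 + 1/8·π_3 + 1/8·π_4 + 1/4·π_5
  normalize: π_0 + π_1 + π_2 + π_3 + π_4 + π_5 = 1
Solving the linear system gives exactly π = [1/8, 1/6, 331/1560, 281/1560, 298/1755, 2053/14040].

π = [0.1250, 0.1667, 0.2122, 0.1801, 0.1698, 0.1462]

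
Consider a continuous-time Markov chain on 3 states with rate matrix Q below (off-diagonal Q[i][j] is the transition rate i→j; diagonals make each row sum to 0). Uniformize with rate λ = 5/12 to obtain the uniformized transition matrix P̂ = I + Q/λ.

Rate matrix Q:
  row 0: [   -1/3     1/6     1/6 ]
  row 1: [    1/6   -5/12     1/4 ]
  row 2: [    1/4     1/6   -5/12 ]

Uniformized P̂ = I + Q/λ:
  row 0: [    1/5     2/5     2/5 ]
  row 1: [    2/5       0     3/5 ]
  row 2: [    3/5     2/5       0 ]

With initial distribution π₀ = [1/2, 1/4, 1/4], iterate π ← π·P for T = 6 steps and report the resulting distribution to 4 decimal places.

π = [0.3878, 0.2856, 0.3267]

t=0: π = [0.5000, 0.2500, 0.2500]
t=1: π = [0.3500, 0.3000, 0.3500]
t=2: π = [0.4000, 0.2800, 0.3200]
t=3: π = [0.3840, 0.2880, 0.3280]
t=4: π = [0.3888, 0.2848, 0.3264]
t=5: π = [0.3875, 0.2861, 0.3264]
t=6: π = [0.3878, 0.2856, 0.3267]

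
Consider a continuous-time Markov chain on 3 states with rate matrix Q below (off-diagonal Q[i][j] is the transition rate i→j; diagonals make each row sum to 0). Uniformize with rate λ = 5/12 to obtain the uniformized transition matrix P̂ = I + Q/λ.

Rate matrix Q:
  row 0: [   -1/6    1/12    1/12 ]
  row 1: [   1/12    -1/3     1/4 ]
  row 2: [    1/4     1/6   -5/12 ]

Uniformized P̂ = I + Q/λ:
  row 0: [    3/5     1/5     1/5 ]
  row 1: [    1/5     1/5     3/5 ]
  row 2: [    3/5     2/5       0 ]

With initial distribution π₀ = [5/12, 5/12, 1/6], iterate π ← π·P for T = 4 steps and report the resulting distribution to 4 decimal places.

π = [0.5019, 0.2523, 0.2459]

t=0: π = [0.4167, 0.4167, 0.1667]
t=1: π = [0.4333, 0.2333, 0.3333]
t=2: π = [0.5067, 0.2667, 0.2267]
t=3: π = [0.4933, 0.2453, 0.2613]
t=4: π = [0.5019, 0.2523, 0.2459]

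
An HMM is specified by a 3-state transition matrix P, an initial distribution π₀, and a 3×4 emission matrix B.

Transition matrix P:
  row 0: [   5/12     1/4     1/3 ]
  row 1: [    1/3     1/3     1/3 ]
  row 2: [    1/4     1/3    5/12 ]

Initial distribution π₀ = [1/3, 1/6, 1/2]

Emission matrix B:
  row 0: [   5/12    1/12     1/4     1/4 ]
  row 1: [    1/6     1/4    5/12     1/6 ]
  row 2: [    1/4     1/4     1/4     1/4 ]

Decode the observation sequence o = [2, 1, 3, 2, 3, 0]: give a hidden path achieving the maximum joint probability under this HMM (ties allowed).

t=0: δ = [8.333e-02, 6.944e-02, 1.250e-01]  (obs o_0=2)
t=1: δ = [2.894e-03, 1.042e-02, 1.302e-02]  ψ = [0, 2, 2]  (obs o_1=1)
t=2: δ = [8.681e-04, 7.234e-04, 1.356e-03]  ψ = [1, 2, 2]  (obs o_2=3)
t=3: δ = [9.042e-05, 1.884e-04, 1.413e-04]  ψ = [0, 2, 2]  (obs o_3=2)
t=4: δ = [1.570e-05, 1.047e-05, 1.570e-05]  ψ = [1, 1, 1]  (obs o_4=3)
t=5: δ = [2.725e-06, 8.721e-07, 1.635e-06]  ψ = [0, 2, 2]  (obs o_5=0)
backtrack: best end state = 0; path = [2, 2, 2, 1, 0, 0]

path = [2, 2, 2, 1, 0, 0]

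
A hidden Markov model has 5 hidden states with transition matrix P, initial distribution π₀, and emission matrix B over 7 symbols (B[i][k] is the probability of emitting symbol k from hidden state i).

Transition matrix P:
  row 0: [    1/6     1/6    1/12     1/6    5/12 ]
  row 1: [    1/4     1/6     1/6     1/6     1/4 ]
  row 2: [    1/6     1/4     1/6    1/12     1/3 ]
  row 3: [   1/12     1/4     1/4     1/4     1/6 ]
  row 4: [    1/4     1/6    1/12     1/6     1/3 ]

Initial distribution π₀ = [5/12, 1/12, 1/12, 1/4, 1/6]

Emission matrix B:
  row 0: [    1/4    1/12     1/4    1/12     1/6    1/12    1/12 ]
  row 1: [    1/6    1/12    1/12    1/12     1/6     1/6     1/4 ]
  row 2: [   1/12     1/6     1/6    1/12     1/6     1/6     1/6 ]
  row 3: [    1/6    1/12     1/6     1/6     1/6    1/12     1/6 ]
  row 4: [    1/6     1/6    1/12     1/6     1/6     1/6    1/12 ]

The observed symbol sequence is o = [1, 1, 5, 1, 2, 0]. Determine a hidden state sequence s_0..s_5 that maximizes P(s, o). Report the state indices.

t=0: δ = [3.472e-02, 6.944e-03, 1.389e-02, 2.083e-02, 2.778e-02]  (obs o_0=1)
t=1: δ = [5.787e-04, 4.823e-04, 8.681e-04, 4.823e-04, 2.411e-03]  ψ = [4, 0, 3, 0, 0]  (obs o_1=1)
t=2: δ = [5.023e-05, 6.698e-05, 3.349e-05, 3.349e-05, 1.340e-04]  ψ = [4, 4, 4, 4, 4]  (obs o_2=5)
t=3: δ = [2.791e-06, 1.861e-06, 1.861e-06, 1.861e-06, 7.442e-06]  ψ = [4, 4, 1, 4, 4]  (obs o_3=1)
t=4: δ = [4.651e-07, 1.034e-07, 1.034e-07, 2.067e-07, 2.067e-07]  ψ = [4, 4, 4, 4, 4]  (obs o_4=2)
t=5: δ = [1.938e-08, 1.292e-08, 4.307e-09, 1.292e-08, 3.230e-08]  ψ = [0, 0, 3, 0, 0]  (obs o_5=0)
backtrack: best end state = 4; path = [0, 4, 4, 4, 0, 4]

path = [0, 4, 4, 4, 0, 4]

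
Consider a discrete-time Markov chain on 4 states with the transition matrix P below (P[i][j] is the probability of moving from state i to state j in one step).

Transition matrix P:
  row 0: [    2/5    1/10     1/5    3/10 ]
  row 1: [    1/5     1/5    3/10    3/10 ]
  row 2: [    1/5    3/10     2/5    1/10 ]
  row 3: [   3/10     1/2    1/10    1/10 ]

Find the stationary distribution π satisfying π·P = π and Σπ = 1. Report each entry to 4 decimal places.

Balance equations π_j = Σ_i π_i·P[i][j]:
  π_0 = 2/5·π_0 + 1/5·π_1 + 1/5·π_2 + 3/10·π_3
  π_1 = 1/10·π_0 + 1/5·π_1 + 3/10·π_2 + 1/2·π_3
  π_2 = 1/5·π_0 + 3/10·π_1 + 2/5·π_2 + 1/10·π_3
  normalize: π_0 + π_1 + π_2 + π_3 = 1
Solving the linear system gives exactly π = [229/830, 108/415, 213/830, 86/415].

π = [0.2759, 0.2602, 0.2566, 0.2072]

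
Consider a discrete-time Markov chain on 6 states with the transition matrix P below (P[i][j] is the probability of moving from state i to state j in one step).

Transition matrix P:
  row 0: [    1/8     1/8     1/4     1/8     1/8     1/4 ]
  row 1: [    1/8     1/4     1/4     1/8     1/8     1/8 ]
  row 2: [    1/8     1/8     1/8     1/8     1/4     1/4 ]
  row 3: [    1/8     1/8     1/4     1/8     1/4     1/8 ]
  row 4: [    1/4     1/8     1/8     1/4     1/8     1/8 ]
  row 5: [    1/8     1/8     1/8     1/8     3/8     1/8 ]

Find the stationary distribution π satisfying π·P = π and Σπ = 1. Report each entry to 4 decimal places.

π = [0.1510, 0.1429, 0.1806, 0.1510, 0.2081, 0.1665]

Balance equations π_j = Σ_i π_i·P[i][j]:
  π_0 = 1/8·π_0 + 1/8·π_1 + 1/8·π_2 + 1/8·π_3 + 1/4·π_4 + 1/8·π_5
  π_1 = 1/8·π_0 + 1/4·π_1 + 1/8·π_2 + 1/8·π_3 + 1/8·π_4 + 1/8·π_5
  π_2 = 1/4·π_0 + 1/4·π_1 + 1/8·π_2 + 1/4·π_3 + 1/8·π_4 + 1/8·π_5
  π_3 = 1/8·π_0 + 1/8·π_1 + 1/8·π_2 + 1/8·π_3 + 1/4·π_4 + 1/8·π_5
  π_4 = 1/8·π_0 + 1/8·π_1 + 1/4·π_2 + 1/4·π_3 + 1/8·π_4 + 3/8·π_5
  normalize: π_0 + π_1 + π_2 + π_3 + π_4 + π_5 = 1
Solving the linear system gives exactly π = [352/2331, 1/7, 421/2331, 352/2331, 485/2331, 388/2331].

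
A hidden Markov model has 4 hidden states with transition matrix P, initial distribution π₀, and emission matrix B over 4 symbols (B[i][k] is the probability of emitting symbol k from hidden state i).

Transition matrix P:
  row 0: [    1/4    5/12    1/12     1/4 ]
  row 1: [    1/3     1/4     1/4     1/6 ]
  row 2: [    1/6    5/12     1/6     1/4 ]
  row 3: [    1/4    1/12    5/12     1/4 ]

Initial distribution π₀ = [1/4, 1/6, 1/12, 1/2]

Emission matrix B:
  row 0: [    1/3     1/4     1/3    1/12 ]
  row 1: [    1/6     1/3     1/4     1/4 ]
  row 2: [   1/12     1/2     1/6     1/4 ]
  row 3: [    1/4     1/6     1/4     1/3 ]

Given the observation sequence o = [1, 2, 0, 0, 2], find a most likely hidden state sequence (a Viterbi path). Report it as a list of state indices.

path = [0, 1, 0, 0, 1]

t=0: δ = [6.250e-02, 5.556e-02, 4.167e-02, 8.333e-02]  (obs o_0=1)
t=1: δ = [6.944e-03, 6.510e-03, 5.787e-03, 5.208e-03]  ψ = [3, 0, 3, 3]  (obs o_1=2)
t=2: δ = [7.234e-04, 4.823e-04, 1.808e-04, 4.340e-04]  ψ = [1, 0, 3, 0]  (obs o_2=0)
t=3: δ = [6.028e-05, 5.023e-05, 1.507e-05, 4.521e-05]  ψ = [0, 0, 3, 0]  (obs o_3=0)
t=4: δ = [5.582e-06, 6.279e-06, 3.140e-06, 3.768e-06]  ψ = [1, 0, 3, 0]  (obs o_4=2)
backtrack: best end state = 1; path = [0, 1, 0, 0, 1]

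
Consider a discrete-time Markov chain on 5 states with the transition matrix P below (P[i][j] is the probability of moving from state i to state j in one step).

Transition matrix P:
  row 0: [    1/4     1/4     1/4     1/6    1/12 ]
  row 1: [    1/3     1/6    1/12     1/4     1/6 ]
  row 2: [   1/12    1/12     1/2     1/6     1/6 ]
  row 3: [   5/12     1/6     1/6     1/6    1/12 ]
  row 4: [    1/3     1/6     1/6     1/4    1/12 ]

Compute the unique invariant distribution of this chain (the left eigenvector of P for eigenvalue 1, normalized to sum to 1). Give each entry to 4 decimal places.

Balance equations π_j = Σ_i π_i·P[i][j]:
  π_0 = 1/4·π_0 + 1/3·π_1 + 1/12·π_2 + 5/12·π_3 + 1/3·π_4
  π_1 = 1/4·π_0 + 1/6·π_1 + 1/12·π_2 + 1/6·π_3 + 1/6·π_4
  π_2 = 1/4·π_0 + 1/12·π_1 + 1/2·π_2 + 1/6·π_3 + 1/6·π_4
  π_3 = 1/6·π_0 + 1/4·π_1 + 1/6·π_2 + 1/6·π_3 + 1/4·π_4
  normalize: π_0 + π_1 + π_2 + π_3 + π_4 = 1
Solving the linear system gives exactly π = [11/42, 1/6, 11/42, 4/21, 5/42].

π = [0.2619, 0.1667, 0.2619, 0.1905, 0.1190]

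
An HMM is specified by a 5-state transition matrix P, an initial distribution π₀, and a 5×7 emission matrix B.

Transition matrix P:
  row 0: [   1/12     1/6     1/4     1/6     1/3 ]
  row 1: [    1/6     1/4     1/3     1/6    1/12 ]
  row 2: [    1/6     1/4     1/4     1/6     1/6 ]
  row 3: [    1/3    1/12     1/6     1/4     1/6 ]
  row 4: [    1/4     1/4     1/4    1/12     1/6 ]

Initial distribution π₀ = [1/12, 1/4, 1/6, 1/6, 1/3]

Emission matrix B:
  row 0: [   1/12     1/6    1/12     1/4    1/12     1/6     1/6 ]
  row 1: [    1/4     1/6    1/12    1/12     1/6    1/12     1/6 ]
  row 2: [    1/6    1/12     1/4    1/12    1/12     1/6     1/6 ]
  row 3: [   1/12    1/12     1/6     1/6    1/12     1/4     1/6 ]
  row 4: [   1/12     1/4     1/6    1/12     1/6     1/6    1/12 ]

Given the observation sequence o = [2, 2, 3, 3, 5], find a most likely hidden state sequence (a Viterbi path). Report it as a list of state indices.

path = [4, 2, 3, 0, 4]

t=0: δ = [6.944e-03, 2.083e-02, 4.167e-02, 2.778e-02, 5.556e-02]  (obs o_0=2)
t=1: δ = [1.157e-03, 1.157e-03, 3.472e-03, 1.157e-03, 1.543e-03]  ψ = [4, 4, 4, 2, 4]  (obs o_1=2)
t=2: δ = [1.447e-04, 7.234e-05, 7.234e-05, 9.645e-05, 4.823e-05]  ψ = [2, 2, 2, 2, 2]  (obs o_2=3)
t=3: δ = [8.038e-06, 2.009e-06, 3.014e-06, 4.019e-06, 4.019e-06]  ψ = [3, 0, 0, 0, 0]  (obs o_3=3)
t=4: δ = [2.233e-07, 1.116e-07, 3.349e-07, 3.349e-07, 4.465e-07]  ψ = [3, 0, 0, 0, 0]  (obs o_4=5)
backtrack: best end state = 4; path = [4, 2, 3, 0, 4]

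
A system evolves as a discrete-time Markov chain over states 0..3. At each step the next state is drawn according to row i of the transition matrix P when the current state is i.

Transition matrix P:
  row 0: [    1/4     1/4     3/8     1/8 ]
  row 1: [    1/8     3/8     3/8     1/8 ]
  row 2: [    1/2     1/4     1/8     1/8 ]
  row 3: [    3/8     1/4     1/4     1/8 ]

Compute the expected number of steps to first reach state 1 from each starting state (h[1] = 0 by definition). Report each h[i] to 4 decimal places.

First-step conditioning: h[1] = 0; for i ≠ 1, h[i] = 1 + Σ_k P[i][k]·h[k].
  h[0] = 1 + 1/4·h[0] + 3/8·h[2] + 1/8·h[3]
  h[2] = 1 + 1/2·h[0] + 1/8·h[2] + 1/8·h[3]
  h[3] = 1 + 3/8·h[0] + 1/4·h[2] + 1/8·h[3]
Solving the 3×3 linear system over states ≠ 1 gives exactly h = [4, 0, 4, 4] (h[1] = 0 is the target).

h = [4.0000, 0.0000, 4.0000, 4.0000]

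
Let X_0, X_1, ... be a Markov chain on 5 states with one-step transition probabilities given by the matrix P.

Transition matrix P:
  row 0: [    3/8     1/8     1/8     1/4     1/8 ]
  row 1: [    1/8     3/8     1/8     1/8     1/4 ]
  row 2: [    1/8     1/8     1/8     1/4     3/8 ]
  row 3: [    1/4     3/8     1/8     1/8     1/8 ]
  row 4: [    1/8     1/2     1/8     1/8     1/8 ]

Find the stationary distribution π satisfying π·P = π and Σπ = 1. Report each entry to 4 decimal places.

π = [0.1941, 0.3197, 0.1250, 0.1649, 0.1962]

Balance equations π_j = Σ_i π_i·P[i][j]:
  π_0 = 3/8·π_0 + 1/8·π_1 + 1/8·π_2 + 1/4·π_3 + 1/8·π_4
  π_1 = 1/8·π_0 + 3/8·π_1 + 1/8·π_2 + 3/8·π_3 + 1/2·π_4
  π_2 = 1/8·π_0 + 1/8·π_1 + 1/8·π_2 + 1/8·π_3 + 1/8·π_4
  π_3 = 1/4·π_0 + 1/8·π_1 + 1/4·π_2 + 1/8·π_3 + 1/8·π_4
  normalize: π_0 + π_1 + π_2 + π_3 + π_4 = 1
Solving the linear system gives exactly π = [73/376, 541/1692, 1/8, 31/188, 83/423].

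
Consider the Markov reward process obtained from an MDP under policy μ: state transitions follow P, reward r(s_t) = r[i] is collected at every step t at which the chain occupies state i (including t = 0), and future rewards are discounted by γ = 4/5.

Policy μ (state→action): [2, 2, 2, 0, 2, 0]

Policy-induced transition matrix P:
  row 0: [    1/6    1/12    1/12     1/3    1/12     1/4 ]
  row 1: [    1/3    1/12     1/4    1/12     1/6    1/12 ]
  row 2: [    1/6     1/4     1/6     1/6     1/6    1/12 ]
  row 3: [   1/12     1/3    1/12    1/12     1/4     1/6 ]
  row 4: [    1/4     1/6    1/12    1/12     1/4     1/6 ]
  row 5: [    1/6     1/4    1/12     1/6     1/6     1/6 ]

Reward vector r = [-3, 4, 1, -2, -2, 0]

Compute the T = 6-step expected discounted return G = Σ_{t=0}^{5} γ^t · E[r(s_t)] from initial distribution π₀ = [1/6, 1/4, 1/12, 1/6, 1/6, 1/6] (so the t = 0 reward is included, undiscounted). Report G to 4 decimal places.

G = -1.1930

t=0: π = [0.1667, 0.2500, 0.0833, 0.1667, 0.1667, 0.1667], E[r] = -0.0833, γ^t·E[r] = -0.083333, running G = -0.083333
t=1: π = [0.2083, 0.1806, 0.1319, 0.1458, 0.1806, 0.1528], E[r] = -0.4236, γ^t·E[r] = -0.338889, running G = -0.422222
t=2: π = [0.1997, 0.1823, 0.1244, 0.1591, 0.1765, 0.1580], E[r] = -0.4167, γ^t·E[r] = -0.266667, running G = -0.688889
t=3: π = [0.1985, 0.1849, 0.1241, 0.1568, 0.1780, 0.1577], E[r] = -0.4014, γ^t·E[r] = -0.205506, running G = -0.894395
t=4: π = [0.1993, 0.1843, 0.1245, 0.1564, 0.1780, 0.1575], E[r] = -0.4049, γ^t·E[r] = -0.165832, running G = -1.060227
t=5: π = [0.1992, 0.1843, 0.1244, 0.1566, 0.1779, 0.1575], E[r] = -0.4052, γ^t·E[r] = -0.132776, running G = -1.193004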